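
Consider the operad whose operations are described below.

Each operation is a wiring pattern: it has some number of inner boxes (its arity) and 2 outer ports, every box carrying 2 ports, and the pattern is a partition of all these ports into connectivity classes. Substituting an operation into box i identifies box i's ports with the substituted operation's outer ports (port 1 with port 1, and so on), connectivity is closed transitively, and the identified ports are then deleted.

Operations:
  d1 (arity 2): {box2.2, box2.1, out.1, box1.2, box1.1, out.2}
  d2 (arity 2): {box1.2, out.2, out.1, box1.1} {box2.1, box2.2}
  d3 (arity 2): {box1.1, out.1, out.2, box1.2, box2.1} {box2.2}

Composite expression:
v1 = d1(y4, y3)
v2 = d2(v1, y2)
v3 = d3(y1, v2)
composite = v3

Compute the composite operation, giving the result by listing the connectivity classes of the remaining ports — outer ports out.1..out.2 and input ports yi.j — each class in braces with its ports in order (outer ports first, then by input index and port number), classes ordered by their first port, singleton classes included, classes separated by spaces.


Treat the ports identified at d3 as solder joints: merge, then drop.
through d1, on inputs (y4, y3): {out.1, out.2, y3.1, y3.2, y4.1, y4.2} (out.j = stage outer ports)
through d2, on inputs (y4, y3, y2): {out.1, out.2, y3.1, y3.2, y4.1, y4.2} {y2.1, y2.2} (out.j = stage outer ports)
through d3, on inputs (y1, y4, y3, y2): {out.1, out.2, y1.1, y1.2, y3.1, y3.2, y4.1, y4.2} {y2.1, y2.2} (out.j = stage outer ports)

{out.1, out.2, y1.1, y1.2, y3.1, y3.2, y4.1, y4.2} {y2.1, y2.2}


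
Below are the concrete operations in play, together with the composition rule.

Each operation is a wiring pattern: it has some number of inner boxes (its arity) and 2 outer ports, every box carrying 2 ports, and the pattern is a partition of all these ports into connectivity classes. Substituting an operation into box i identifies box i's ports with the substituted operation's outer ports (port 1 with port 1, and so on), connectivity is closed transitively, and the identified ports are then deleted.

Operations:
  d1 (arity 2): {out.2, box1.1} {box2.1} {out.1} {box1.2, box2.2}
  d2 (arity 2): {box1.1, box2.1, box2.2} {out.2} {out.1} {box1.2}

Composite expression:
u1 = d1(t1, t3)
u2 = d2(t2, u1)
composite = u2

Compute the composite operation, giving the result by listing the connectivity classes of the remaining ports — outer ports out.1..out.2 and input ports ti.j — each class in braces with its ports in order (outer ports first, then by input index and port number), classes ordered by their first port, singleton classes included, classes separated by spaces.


{out.1} {out.2} {t1.1, t2.1} {t1.2, t3.2} {t2.2} {t3.1}

Two ports join when wires chain via d2-identified ports.
through d1, on inputs (t1, t3): {out.1} {out.2, t1.1} {t1.2, t3.2} {t3.1} (out.j = stage outer ports)
through d2, on inputs (t2, t1, t3): {out.1} {out.2} {t1.1, t2.1} {t1.2, t3.2} {t2.2} {t3.1} (out.j = stage outer ports)


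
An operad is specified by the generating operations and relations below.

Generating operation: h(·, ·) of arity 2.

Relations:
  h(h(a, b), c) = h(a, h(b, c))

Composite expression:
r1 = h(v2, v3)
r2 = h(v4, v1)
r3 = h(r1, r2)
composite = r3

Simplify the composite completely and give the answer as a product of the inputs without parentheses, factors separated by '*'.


Under associativity of h, the answer is the v's in reading order.
h(v2, v3) collapses to v2 * v3
h(v4, v1) collapses to v4 * v1
h(h(v2, v3), h(v4, v1)) collapses to v2 * v3 * v4 * v1

v2 * v3 * v4 * v1


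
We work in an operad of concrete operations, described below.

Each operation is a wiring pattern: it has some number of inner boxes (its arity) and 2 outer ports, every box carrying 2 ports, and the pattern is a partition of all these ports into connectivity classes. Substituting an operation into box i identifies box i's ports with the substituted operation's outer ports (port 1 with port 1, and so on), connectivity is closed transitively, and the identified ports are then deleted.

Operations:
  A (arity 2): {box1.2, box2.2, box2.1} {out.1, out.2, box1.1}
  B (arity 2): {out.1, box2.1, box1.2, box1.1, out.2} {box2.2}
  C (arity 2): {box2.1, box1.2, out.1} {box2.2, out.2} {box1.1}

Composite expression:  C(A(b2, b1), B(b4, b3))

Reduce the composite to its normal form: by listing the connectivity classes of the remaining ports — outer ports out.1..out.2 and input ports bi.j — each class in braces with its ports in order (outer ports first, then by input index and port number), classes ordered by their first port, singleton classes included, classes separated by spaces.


Treat the ports identified at C as solder joints: merge, then drop.
composing A on (b2, b1), with out.j its own outer ports: {out.1, out.2, b2.1} {b1.1, b1.2, b2.2}
composing B on (b4, b3), with out.j its own outer ports: {out.1, out.2, b3.1, b4.1, b4.2} {b3.2}
composing C on (b2, b1, b4, b3), with out.j its own outer ports: {out.1, out.2, b2.1, b3.1, b4.1, b4.2} {b1.1, b1.2, b2.2} {b3.2}

{out.1, out.2, b2.1, b3.1, b4.1, b4.2} {b1.1, b1.2, b2.2} {b3.2}


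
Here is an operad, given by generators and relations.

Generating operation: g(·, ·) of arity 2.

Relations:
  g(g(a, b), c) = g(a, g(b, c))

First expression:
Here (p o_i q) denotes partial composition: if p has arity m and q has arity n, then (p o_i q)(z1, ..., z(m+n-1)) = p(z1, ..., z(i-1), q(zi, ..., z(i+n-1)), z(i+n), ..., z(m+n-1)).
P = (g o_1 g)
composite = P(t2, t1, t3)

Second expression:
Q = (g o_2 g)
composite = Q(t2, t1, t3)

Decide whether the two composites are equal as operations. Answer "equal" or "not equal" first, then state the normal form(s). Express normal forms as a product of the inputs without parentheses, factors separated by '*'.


equal: each reduces to t2 * t1 * t3


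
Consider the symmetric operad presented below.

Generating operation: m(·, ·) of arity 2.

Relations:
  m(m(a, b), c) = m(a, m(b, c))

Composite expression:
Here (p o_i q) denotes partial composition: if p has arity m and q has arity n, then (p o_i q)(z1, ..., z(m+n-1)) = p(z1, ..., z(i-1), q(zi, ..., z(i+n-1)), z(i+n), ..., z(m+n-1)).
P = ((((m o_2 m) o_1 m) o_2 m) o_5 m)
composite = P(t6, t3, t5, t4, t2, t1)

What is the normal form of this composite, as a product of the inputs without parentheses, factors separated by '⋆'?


t6 ⋆ t3 ⋆ t5 ⋆ t4 ⋆ t2 ⋆ t1


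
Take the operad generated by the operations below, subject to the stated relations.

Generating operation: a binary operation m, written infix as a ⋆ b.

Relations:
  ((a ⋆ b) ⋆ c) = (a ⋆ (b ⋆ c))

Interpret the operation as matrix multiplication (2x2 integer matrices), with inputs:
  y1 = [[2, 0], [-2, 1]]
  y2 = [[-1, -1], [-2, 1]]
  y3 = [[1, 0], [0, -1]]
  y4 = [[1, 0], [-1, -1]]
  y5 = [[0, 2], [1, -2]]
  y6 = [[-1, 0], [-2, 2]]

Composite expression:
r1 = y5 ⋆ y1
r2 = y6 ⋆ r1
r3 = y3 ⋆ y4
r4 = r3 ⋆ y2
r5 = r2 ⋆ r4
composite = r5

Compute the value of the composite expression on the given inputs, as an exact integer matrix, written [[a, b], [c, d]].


[[2, -4], [4, -20]]

(y5 ⋆ y1) = [[-4, 2], [6, -2]]
(y6 ⋆ (y5 ⋆ y1)) = [[4, -2], [20, -8]]
(y3 ⋆ y4) = [[1, 0], [1, 1]]
((y3 ⋆ y4) ⋆ y2) = [[-1, -1], [-3, 0]]
((y6 ⋆ (y5 ⋆ y1)) ⋆ ((y3 ⋆ y4) ⋆ y2)) = [[2, -4], [4, -20]]


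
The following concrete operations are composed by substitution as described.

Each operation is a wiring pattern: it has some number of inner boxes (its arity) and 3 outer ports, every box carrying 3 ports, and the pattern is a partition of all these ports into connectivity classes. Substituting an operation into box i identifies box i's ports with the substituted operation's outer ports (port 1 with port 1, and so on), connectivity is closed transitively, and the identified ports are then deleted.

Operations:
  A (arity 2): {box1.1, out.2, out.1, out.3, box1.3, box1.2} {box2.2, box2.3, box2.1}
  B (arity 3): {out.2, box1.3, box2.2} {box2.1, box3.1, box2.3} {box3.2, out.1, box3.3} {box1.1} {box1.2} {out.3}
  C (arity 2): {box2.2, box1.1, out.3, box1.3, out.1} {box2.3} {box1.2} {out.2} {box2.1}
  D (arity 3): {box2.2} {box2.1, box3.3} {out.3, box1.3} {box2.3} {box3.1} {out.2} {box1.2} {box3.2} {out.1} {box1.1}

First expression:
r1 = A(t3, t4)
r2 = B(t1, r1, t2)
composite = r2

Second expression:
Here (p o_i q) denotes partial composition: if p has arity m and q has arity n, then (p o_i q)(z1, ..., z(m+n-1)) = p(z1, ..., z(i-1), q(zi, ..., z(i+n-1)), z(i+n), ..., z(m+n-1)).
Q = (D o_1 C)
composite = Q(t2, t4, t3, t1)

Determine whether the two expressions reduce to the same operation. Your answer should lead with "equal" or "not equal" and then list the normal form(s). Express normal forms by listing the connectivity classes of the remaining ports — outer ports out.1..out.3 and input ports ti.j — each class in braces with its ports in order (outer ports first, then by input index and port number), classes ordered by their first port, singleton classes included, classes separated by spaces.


The first composite normalizes to {out.1, t2.2, t2.3} {out.2, t1.3, t2.1, t3.1, t3.2, t3.3} {out.3} {t1.1} {t1.2} {t4.1, t4.2, t4.3}
The second composite normalizes to {out.1} {out.2} {out.3, t2.1, t2.3, t4.2} {t1.1} {t1.2} {t1.3, t3.1} {t2.2} {t3.2} {t3.3} {t4.1} {t4.3}
The normal forms differ: not equal.

not equal; first: {out.1, t2.2, t2.3} {out.2, t1.3, t2.1, t3.1, t3.2, t3.3} {out.3} {t1.1} {t1.2} {t4.1, t4.2, t4.3}; second: {out.1} {out.2} {out.3, t2.1, t2.3, t4.2} {t1.1} {t1.2} {t1.3, t3.1} {t2.2} {t3.2} {t3.3} {t4.1} {t4.3}


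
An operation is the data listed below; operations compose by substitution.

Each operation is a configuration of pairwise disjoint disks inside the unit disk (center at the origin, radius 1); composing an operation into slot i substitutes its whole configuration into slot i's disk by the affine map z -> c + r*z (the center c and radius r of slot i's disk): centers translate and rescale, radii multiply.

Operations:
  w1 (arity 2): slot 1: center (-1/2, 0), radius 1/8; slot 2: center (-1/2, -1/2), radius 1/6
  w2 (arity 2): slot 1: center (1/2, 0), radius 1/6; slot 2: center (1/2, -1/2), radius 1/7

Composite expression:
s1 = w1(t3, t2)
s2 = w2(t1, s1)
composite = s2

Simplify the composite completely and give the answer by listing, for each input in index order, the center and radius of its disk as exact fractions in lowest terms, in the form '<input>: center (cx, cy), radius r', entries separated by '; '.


t1: center (1/2, 0), radius 1/6; t2: center (3/7, -4/7), radius 1/42; t3: center (3/7, -1/2), radius 1/56

Only the slot chain above each t matters under w2; compose those maps.
input t1: composing its 1 substitution step yields center (1/2, 0), radius 1/6
input t3: composing its 2 substitution steps yields center (3/7, -1/2), radius 1/56
input t2: composing its 2 substitution steps yields center (3/7, -4/7), radius 1/42


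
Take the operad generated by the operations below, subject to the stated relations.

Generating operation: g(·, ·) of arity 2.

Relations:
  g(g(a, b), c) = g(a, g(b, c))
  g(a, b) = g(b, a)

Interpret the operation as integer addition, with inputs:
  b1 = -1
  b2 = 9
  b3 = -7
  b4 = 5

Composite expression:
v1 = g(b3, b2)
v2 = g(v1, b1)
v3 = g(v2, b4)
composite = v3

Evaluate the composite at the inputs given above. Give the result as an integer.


6


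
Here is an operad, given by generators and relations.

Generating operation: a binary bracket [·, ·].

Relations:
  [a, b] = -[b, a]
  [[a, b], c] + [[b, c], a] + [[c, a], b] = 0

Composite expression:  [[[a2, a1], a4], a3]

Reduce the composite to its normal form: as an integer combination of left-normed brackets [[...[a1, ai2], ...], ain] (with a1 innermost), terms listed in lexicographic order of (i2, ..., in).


-[[[a1, a2], a4], a3]

Skip Jacobi rewriting: expand, keep a1-initial words, read off terms.
Composite bracket: [[[a2, a1], a4], a3]
Under [a, b] = ab - ba we get 8 signed associative words (2^3 = 8).
Words beginning with a1 determine it all:
  word a1a2a4a3 has sign -1, contributing -[[[a1, a2], a4], a3]


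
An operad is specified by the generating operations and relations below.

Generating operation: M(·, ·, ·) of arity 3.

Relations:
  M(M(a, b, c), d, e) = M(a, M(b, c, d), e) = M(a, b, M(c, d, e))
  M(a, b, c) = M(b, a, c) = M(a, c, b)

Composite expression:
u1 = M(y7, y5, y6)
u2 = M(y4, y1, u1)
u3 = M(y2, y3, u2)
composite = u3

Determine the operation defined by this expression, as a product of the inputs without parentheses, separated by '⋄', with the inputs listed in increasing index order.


y1 ⋄ y2 ⋄ y3 ⋄ y4 ⋄ y5 ⋄ y6 ⋄ y7

Key point: M commutes, so take the y-inputs in any fixed order.
M(y7, y5, y6) reduces to y7 ⋄ y5 ⋄ y6
M(y4, y1, M(y7, y5, y6)) reduces to y4 ⋄ y1 ⋄ y7 ⋄ y5 ⋄ y6
M(y2, y3, M(y4, y1, M(y7, y5, y6))) reduces to y2 ⋄ y3 ⋄ y4 ⋄ y1 ⋄ y7 ⋄ y5 ⋄ y6
reordering the factors by index: y1 ⋄ y2 ⋄ y3 ⋄ y4 ⋄ y5 ⋄ y6 ⋄ y7


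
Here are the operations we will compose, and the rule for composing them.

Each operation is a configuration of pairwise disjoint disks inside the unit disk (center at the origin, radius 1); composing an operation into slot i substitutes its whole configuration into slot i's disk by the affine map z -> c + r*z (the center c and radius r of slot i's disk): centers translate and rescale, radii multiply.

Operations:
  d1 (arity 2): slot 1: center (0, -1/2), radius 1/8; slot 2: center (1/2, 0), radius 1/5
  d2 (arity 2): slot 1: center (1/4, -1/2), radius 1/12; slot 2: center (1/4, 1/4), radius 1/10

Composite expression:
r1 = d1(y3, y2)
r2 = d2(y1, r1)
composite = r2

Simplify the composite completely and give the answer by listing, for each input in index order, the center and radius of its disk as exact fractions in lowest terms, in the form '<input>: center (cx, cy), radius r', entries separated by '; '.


y1: center (1/4, -1/2), radius 1/12; y2: center (3/10, 1/4), radius 1/50; y3: center (1/4, 1/5), radius 1/80

Nesting under d2 composes maps z -> c + r*z down each y-path.
tracing y1 down its 1-map path: center (1/4, -1/2), radius 1/12
tracing y3 down its 2-map path: center (1/4, 1/5), radius 1/80
tracing y2 down its 2-map path: center (3/10, 1/4), radius 1/50


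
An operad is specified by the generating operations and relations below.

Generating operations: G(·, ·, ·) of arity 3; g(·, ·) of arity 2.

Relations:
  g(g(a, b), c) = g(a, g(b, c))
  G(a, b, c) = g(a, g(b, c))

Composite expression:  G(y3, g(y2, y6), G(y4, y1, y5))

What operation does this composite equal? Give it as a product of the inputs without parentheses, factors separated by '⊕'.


y3 ⊕ y2 ⊕ y6 ⊕ y4 ⊕ y1 ⊕ y5

Every regrouping of G is equal, so read the y-inputs in written order.
g(y2, y6) collapses to y2 ⊕ y6
G(y4, y1, y5) collapses to y4 ⊕ y1 ⊕ y5
G(y3, g(y2, y6), G(y4, y1, y5)) collapses to y3 ⊕ y2 ⊕ y6 ⊕ y4 ⊕ y1 ⊕ y5


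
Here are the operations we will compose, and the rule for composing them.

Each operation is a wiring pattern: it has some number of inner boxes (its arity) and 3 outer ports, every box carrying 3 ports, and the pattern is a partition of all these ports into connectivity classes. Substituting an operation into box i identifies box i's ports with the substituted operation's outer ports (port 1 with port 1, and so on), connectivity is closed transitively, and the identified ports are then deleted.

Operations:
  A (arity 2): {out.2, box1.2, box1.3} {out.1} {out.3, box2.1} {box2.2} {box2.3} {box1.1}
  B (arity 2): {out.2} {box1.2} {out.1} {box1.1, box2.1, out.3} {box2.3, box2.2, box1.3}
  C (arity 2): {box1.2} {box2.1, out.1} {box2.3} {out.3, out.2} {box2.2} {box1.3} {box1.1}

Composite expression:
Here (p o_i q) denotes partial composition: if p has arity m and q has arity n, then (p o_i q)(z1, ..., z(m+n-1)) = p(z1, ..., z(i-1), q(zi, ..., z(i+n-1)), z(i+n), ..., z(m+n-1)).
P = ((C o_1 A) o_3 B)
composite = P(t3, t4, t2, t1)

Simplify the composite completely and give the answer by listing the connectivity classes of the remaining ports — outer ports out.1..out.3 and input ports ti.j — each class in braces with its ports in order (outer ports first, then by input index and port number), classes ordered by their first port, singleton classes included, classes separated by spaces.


{out.1} {out.2, out.3} {t1.1, t2.1} {t1.2, t1.3, t2.3} {t2.2} {t3.1} {t3.2, t3.3} {t4.1} {t4.2} {t4.3}

Two ports join when wires chain via C-identified ports.
stage A: inputs (t3, t4), connectivity {out.1} {out.2, t3.2, t3.3} {out.3, t4.1} {t3.1} {t4.2} {t4.3}, out.j its boundary
stage B: inputs (t2, t1), connectivity {out.1} {out.2} {out.3, t1.1, t2.1} {t1.2, t1.3, t2.3} {t2.2}, out.j its boundary
stage C: inputs (t3, t4, t2, t1), connectivity {out.1} {out.2, out.3} {t1.1, t2.1} {t1.2, t1.3, t2.3} {t2.2} {t3.1} {t3.2, t3.3} {t4.1} {t4.2} {t4.3}, out.j its boundary


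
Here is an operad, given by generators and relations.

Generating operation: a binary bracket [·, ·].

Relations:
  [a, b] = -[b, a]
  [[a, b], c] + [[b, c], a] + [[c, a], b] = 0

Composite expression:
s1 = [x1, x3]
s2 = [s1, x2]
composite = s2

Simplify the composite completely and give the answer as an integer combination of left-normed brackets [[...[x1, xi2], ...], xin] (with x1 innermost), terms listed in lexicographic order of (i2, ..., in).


[[x1, x3], x2]

Antisymmetry and Jacobi reduce to x1-anchored left-normed brackets.
Composite bracket: [[x1, x3], x2]
Applying ab - ba throughout gives 4 signed words (2^2 = 4).
Collect the words opening with x1:
  the word x1x3x2 carries sign +1 and contributes +[[x1, x3], x2]


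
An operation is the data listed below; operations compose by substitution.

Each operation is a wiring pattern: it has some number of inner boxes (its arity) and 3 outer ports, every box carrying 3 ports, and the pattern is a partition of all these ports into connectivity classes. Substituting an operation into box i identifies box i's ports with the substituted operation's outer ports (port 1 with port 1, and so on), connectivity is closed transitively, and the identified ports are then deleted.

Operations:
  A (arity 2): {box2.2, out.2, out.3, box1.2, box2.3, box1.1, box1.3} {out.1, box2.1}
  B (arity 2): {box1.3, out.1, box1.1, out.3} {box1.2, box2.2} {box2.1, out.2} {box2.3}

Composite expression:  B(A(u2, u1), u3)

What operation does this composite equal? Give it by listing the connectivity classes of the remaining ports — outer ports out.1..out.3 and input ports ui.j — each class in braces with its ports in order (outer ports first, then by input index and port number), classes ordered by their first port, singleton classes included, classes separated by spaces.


{out.1, out.3, u1.1, u1.2, u1.3, u2.1, u2.2, u2.3, u3.2} {out.2, u3.1} {u3.3}


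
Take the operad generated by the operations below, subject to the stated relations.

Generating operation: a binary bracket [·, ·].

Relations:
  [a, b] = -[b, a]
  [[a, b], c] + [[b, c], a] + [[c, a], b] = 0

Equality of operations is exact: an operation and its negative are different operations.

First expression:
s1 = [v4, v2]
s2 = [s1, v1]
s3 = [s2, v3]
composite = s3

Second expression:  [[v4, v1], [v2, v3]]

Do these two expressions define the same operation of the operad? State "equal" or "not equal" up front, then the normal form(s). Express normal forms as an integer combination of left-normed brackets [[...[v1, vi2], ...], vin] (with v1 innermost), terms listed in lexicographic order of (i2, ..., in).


not equal: they reduce to [[[v1, v2], v4], v3] - [[[v1, v4], v2], v3] and -[[[v1, v4], v2], v3] + [[[v1, v4], v3], v2]

The first expression, normalized: [[[v1, v2], v4], v3] - [[[v1, v4], v2], v3]
The second expression, normalized: -[[[v1, v4], v2], v3] + [[[v1, v4], v3], v2]
They disagree, so not equal.


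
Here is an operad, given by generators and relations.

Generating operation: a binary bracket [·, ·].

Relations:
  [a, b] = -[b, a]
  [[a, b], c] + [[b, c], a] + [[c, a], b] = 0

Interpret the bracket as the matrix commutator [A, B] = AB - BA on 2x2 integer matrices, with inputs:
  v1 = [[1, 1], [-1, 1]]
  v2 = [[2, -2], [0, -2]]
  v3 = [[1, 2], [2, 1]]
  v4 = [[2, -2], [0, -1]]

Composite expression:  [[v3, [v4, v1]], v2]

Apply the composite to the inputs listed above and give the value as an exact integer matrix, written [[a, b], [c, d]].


[[16, 32], [32, -16]]

[v4, v1] = [[2, 3], [3, -2]]
[v3, [v4, v1]] = [[0, -8], [8, 0]]
[[v3, [v4, v1]], v2] = [[16, 32], [32, -16]]


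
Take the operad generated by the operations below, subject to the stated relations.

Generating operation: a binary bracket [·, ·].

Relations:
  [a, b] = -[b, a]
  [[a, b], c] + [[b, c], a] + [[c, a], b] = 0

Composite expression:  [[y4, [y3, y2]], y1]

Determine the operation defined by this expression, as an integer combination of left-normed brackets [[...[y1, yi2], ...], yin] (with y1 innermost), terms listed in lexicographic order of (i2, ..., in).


-[[[y1, y2], y3], y4] + [[[y1, y3], y2], y4] + [[[y1, y4], y2], y3] - [[[y1, y4], y3], y2]

In the tensor algebra, words opening y1 carry the y1-anchored form.
Composite bracket: [[y4, [y3, y2]], y1]
Applying ab - ba throughout gives 8 signed words (2^3 = 8).
Words beginning with y1 determine it all:
  y1y2y3y4 (sign -1) contributes -[[[y1, y2], y3], y4]
  y1y3y2y4 (sign +1) contributes +[[[y1, y3], y2], y4]
  y1y4y2y3 (sign +1) contributes +[[[y1, y4], y2], y3]
  y1y4y3y2 (sign -1) contributes -[[[y1, y4], y3], y2]


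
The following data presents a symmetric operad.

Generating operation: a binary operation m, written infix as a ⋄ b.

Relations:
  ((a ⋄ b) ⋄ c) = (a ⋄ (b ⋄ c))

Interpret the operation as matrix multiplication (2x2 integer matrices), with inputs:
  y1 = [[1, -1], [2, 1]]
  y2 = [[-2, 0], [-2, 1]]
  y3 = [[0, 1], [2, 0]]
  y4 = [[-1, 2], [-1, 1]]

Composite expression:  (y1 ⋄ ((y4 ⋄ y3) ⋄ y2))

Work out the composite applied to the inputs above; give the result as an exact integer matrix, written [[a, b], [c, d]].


(y4 ⋄ y3) = [[4, -1], [2, -1]]
((y4 ⋄ y3) ⋄ y2) = [[-6, -1], [-2, -1]]
(y1 ⋄ ((y4 ⋄ y3) ⋄ y2)) = [[-4, 0], [-14, -3]]

[[-4, 0], [-14, -3]]


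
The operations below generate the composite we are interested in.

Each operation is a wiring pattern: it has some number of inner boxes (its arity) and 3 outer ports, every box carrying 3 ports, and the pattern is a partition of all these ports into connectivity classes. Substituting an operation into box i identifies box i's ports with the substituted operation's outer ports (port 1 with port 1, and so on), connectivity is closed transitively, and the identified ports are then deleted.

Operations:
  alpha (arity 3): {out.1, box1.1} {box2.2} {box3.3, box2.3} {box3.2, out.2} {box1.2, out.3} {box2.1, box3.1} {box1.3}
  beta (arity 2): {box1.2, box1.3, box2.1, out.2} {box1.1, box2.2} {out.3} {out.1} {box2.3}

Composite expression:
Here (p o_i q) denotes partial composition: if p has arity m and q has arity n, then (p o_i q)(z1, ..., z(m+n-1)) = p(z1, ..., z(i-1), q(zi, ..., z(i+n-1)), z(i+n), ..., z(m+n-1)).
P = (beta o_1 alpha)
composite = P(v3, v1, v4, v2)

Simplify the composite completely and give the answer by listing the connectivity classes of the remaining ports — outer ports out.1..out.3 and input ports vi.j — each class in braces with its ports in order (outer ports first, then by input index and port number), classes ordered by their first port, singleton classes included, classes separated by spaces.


Connectivity passes through glued beta-boundaries; trace each wire chain.
alpha over (v3, v1, v4) gives {out.1, v3.1} {out.2, v4.2} {out.3, v3.2} {v1.1, v4.1} {v1.2} {v1.3, v4.3} {v3.3}, out.j being that stage's outer ports
beta over (v3, v1, v4, v2) gives {out.1} {out.2, v2.1, v3.2, v4.2} {out.3} {v1.1, v4.1} {v1.2} {v1.3, v4.3} {v2.2, v3.1} {v2.3} {v3.3}, out.j being that stage's outer ports

{out.1} {out.2, v2.1, v3.2, v4.2} {out.3} {v1.1, v4.1} {v1.2} {v1.3, v4.3} {v2.2, v3.1} {v2.3} {v3.3}


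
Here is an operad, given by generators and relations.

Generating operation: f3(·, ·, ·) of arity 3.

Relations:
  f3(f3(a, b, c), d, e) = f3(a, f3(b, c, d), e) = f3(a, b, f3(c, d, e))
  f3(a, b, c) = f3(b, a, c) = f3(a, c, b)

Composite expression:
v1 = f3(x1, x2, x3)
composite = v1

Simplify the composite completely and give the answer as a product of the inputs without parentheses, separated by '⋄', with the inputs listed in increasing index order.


x1 ⋄ x2 ⋄ x3

Shape and order are irrelevant to f3; the x-input set decides.
f3(x1, x2, x3) linearizes to x1 ⋄ x2 ⋄ x3
putting the inputs in ascending order: x1 ⋄ x2 ⋄ x3


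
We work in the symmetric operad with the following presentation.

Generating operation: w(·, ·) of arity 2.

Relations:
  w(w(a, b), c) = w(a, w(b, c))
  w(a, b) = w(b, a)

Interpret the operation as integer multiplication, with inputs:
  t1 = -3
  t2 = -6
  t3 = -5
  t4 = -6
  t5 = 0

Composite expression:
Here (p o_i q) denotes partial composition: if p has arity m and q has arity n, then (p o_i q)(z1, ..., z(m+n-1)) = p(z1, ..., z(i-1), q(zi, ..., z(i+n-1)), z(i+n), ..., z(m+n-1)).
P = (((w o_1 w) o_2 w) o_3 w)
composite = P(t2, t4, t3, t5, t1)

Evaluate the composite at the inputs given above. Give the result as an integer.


w(t3, t5) = 0
w(t4, w(t3, t5)) = 0
w(t2, w(t4, w(t3, t5))) = 0
w(w(t2, w(t4, w(t3, t5))), t1) = 0

0


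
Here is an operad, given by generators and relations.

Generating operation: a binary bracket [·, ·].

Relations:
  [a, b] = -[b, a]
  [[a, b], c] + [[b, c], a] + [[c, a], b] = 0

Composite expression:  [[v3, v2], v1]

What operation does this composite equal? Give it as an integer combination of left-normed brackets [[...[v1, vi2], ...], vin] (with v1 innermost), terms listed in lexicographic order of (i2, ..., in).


[[v1, v2], v3] - [[v1, v3], v2]

A multilinear Lie element is pinned by v1-initial words (v1 innermost).
Composite bracket: [[v3, v2], v1]
Under [a, b] = ab - ba we get 4 signed associative words (2^2 = 4).
Coefficients come from the v1-initial words:
  the word v1v2v3 carries sign +1 and contributes +[[v1, v2], v3]
  the word v1v3v2 carries sign -1 and contributes -[[v1, v3], v2]


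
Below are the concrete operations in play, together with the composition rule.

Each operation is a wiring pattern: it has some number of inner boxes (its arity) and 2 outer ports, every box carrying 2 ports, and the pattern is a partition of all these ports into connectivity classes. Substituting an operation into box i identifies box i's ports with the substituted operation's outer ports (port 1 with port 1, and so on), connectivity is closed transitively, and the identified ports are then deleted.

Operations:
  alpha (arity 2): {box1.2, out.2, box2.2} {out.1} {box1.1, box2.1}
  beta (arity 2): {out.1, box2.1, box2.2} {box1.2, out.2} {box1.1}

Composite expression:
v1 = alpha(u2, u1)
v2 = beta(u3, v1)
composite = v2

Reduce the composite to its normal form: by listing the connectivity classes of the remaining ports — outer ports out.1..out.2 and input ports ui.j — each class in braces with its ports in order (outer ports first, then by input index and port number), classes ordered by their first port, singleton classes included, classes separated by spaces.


{out.1, u1.2, u2.2} {out.2, u3.2} {u1.1, u2.1} {u3.1}

Connectivity passes through glued beta-boundaries; trace each wire chain.
alpha over (u2, u1) gives {out.1} {out.2, u1.2, u2.2} {u1.1, u2.1}, out.j being that stage's outer ports
beta over (u3, u2, u1) gives {out.1, u1.2, u2.2} {out.2, u3.2} {u1.1, u2.1} {u3.1}, out.j being that stage's outer ports


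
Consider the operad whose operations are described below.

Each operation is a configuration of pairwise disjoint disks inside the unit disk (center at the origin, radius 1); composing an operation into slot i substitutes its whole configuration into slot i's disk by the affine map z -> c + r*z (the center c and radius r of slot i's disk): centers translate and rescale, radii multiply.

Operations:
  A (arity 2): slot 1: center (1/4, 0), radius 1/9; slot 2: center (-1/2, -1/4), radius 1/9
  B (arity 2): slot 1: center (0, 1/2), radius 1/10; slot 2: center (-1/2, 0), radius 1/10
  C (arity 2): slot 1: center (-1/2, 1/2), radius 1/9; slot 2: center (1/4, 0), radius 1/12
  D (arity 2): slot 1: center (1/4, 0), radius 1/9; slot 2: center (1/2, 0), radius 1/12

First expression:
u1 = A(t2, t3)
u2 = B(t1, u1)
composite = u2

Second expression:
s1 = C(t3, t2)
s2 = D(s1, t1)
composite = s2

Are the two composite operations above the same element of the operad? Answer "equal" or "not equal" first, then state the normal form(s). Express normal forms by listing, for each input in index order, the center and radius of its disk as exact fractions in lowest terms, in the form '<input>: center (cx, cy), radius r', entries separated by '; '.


not equal: they reduce to t1: center (0, 1/2), radius 1/10; t2: center (-19/40, 0), radius 1/90; t3: center (-11/20, -1/40), radius 1/90 and t1: center (1/2, 0), radius 1/12; t2: center (5/18, 0), radius 1/108; t3: center (7/36, 1/18), radius 1/81

Reducing the first expression gives t1: center (0, 1/2), radius 1/10; t2: center (-19/40, 0), radius 1/90; t3: center (-11/20, -1/40), radius 1/90
Reducing the second expression gives t1: center (1/2, 0), radius 1/12; t2: center (5/18, 0), radius 1/108; t3: center (7/36, 1/18), radius 1/81
The normal forms differ: not equal.


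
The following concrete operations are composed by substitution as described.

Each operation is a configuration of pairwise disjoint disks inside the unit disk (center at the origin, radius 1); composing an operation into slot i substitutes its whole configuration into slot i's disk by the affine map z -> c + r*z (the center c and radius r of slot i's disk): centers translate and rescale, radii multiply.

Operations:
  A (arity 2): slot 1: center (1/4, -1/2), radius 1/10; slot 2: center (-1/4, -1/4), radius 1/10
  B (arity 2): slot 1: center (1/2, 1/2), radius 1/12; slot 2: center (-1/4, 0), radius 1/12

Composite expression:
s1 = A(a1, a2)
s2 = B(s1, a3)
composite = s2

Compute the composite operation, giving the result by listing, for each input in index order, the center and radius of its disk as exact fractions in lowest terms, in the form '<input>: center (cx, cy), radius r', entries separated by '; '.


Affine substitution under B: radii multiply and a-centers shift.
for a1, the 2-step affine chain lands on center (25/48, 11/24), radius 1/120
for a2, the 2-step affine chain lands on center (23/48, 23/48), radius 1/120
for a3, the 1-step affine chain lands on center (-1/4, 0), radius 1/12

a1: center (25/48, 11/24), radius 1/120; a2: center (23/48, 23/48), radius 1/120; a3: center (-1/4, 0), radius 1/12


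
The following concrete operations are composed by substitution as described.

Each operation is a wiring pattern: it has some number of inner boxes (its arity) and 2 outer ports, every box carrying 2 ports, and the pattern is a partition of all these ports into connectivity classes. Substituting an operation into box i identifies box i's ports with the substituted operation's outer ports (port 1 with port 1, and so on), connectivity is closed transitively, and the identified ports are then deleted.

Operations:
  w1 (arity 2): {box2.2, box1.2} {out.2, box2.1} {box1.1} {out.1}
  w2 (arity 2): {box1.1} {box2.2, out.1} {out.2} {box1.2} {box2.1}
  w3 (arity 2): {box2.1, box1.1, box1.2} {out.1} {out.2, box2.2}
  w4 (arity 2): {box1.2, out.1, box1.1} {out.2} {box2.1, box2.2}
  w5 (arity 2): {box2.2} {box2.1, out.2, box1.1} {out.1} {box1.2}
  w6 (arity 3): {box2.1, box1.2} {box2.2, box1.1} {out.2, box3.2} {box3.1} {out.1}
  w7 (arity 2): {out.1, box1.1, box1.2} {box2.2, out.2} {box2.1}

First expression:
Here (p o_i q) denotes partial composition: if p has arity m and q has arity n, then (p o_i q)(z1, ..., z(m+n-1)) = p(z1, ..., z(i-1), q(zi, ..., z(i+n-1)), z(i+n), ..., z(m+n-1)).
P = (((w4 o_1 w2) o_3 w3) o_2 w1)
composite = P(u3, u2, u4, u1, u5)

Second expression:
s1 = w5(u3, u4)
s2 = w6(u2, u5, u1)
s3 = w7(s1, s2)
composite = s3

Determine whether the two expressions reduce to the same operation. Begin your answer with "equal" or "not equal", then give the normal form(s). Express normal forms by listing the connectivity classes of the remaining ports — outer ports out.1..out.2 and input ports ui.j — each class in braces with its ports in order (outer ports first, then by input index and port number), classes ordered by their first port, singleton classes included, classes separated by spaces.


not equal; first: {out.1, u4.1} {out.2} {u1.1, u1.2, u5.1} {u2.1} {u2.2, u4.2} {u3.1} {u3.2} {u5.2}; second: {out.1, u3.1, u4.1} {out.2, u1.2} {u1.1} {u2.1, u5.2} {u2.2, u5.1} {u3.2} {u4.2}

In normal form, the first expression is {out.1, u4.1} {out.2} {u1.1, u1.2, u5.1} {u2.1} {u2.2, u4.2} {u3.1} {u3.2} {u5.2}
In normal form, the second expression is {out.1, u3.1, u4.1} {out.2, u1.2} {u1.1} {u2.1, u5.2} {u2.2, u5.1} {u3.2} {u4.2}
Distinct normal forms: not equal.


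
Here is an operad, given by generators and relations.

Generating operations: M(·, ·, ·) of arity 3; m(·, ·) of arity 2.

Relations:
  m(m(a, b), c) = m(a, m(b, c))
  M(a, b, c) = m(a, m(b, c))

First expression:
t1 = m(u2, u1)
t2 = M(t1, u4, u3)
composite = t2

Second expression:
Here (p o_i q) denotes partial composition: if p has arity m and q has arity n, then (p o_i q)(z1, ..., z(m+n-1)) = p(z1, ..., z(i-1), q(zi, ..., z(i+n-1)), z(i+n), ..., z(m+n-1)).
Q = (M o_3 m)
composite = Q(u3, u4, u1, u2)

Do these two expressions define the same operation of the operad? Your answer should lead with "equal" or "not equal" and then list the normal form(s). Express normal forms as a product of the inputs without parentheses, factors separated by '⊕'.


not equal: they reduce to u2 ⊕ u1 ⊕ u4 ⊕ u3 and u3 ⊕ u4 ⊕ u1 ⊕ u2

Normal form of the first expression: u2 ⊕ u1 ⊕ u4 ⊕ u3
Normal form of the second expression: u3 ⊕ u4 ⊕ u1 ⊕ u2
The normal forms differ: not equal.


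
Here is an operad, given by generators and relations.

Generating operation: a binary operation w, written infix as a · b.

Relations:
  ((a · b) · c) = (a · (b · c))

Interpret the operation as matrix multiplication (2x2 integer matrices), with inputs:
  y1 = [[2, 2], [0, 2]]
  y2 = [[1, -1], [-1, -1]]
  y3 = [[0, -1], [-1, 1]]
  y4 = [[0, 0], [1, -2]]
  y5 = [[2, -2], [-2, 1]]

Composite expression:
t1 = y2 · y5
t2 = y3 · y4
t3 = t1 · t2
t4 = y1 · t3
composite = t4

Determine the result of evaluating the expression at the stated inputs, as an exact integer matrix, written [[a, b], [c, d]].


[[-12, 24], [2, -4]]

(y2 · y5) = [[4, -3], [0, 1]]
(y3 · y4) = [[-1, 2], [1, -2]]
((y2 · y5) · (y3 · y4)) = [[-7, 14], [1, -2]]
(y1 · ((y2 · y5) · (y3 · y4))) = [[-12, 24], [2, -4]]


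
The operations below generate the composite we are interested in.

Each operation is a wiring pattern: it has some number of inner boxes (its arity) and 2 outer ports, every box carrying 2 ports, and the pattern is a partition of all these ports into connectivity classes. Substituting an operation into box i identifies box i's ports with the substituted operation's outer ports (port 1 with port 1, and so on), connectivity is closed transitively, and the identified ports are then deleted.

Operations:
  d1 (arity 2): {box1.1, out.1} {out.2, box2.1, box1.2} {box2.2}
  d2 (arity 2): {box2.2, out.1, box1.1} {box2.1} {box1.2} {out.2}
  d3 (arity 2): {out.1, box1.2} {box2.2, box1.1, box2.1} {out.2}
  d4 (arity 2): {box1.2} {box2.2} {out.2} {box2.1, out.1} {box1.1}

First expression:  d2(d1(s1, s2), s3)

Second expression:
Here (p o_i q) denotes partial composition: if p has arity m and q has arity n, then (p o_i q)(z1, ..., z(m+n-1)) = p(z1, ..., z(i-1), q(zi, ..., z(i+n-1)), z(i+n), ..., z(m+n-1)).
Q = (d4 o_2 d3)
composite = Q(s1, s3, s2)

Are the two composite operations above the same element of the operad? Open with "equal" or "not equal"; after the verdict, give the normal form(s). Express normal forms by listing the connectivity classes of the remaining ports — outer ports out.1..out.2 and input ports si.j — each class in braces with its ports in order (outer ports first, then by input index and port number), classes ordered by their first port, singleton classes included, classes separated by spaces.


not equal; first: {out.1, s1.1, s3.2} {out.2} {s1.2, s2.1} {s2.2} {s3.1}; second: {out.1, s3.2} {out.2} {s1.1} {s1.2} {s2.1, s2.2, s3.1}

Normal form of the first expression: {out.1, s1.1, s3.2} {out.2} {s1.2, s2.1} {s2.2} {s3.1}
Normal form of the second expression: {out.1, s3.2} {out.2} {s1.1} {s1.2} {s2.1, s2.2, s3.1}
Different reductions; not equal.


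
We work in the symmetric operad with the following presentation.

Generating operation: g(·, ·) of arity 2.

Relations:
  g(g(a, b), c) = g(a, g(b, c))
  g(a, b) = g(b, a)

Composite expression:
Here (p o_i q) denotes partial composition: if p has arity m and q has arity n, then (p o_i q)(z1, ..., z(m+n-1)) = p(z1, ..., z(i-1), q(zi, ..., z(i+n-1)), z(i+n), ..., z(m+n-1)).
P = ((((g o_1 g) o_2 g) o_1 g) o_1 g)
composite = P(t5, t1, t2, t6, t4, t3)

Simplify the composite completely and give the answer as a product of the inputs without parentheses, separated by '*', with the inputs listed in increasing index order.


t1 * t2 * t3 * t4 * t5 * t6

Both nesting and order wash out for g; what remains is which t's occur.
g(t5, t1) spells out as t5 * t1
g(g(t5, t1), t2) spells out as t5 * t1 * t2
g(t6, t4) spells out as t6 * t4
g(g(g(t5, t1), t2), g(t6, t4)) spells out as t5 * t1 * t2 * t6 * t4
g(g(g(g(t5, t1), t2), g(t6, t4)), t3) spells out as t5 * t1 * t2 * t6 * t4 * t3
sorting the factors by input index: t1 * t2 * t3 * t4 * t5 * t6


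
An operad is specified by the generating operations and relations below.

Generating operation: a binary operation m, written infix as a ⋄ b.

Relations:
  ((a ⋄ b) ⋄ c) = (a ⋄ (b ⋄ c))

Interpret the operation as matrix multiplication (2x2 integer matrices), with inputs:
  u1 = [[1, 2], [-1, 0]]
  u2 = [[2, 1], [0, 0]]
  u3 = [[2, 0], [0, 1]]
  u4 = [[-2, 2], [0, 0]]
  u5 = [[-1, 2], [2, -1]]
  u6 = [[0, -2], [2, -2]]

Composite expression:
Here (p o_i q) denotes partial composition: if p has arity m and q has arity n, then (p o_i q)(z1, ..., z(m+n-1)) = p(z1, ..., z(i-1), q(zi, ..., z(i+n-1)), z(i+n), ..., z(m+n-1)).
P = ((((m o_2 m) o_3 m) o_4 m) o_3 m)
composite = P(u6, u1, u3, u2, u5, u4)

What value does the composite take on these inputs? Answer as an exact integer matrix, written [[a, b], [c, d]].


[[0, 0], [0, 0]]

(u3 ⋄ u2) = [[4, 2], [0, 0]]
(u5 ⋄ u4) = [[2, -2], [-4, 4]]
((u3 ⋄ u2) ⋄ (u5 ⋄ u4)) = [[0, 0], [0, 0]]
(u1 ⋄ ((u3 ⋄ u2) ⋄ (u5 ⋄ u4))) = [[0, 0], [0, 0]]
(u6 ⋄ (u1 ⋄ ((u3 ⋄ u2) ⋄ (u5 ⋄ u4)))) = [[0, 0], [0, 0]]


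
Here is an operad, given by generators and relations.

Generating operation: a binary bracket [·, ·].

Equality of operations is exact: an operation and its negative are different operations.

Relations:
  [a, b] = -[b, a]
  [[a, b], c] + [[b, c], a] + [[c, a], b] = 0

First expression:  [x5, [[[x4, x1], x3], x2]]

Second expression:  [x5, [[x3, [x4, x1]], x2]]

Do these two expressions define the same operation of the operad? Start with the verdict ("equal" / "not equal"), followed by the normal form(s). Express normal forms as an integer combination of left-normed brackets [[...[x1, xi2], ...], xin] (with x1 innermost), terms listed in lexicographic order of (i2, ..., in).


In normal form, the first expression is [[[[x1, x4], x3], x2], x5]
In normal form, the second expression is -[[[[x1, x4], x3], x2], x5]
The forms do not match — not equal.

not equal: they reduce to [[[[x1, x4], x3], x2], x5] and -[[[[x1, x4], x3], x2], x5]


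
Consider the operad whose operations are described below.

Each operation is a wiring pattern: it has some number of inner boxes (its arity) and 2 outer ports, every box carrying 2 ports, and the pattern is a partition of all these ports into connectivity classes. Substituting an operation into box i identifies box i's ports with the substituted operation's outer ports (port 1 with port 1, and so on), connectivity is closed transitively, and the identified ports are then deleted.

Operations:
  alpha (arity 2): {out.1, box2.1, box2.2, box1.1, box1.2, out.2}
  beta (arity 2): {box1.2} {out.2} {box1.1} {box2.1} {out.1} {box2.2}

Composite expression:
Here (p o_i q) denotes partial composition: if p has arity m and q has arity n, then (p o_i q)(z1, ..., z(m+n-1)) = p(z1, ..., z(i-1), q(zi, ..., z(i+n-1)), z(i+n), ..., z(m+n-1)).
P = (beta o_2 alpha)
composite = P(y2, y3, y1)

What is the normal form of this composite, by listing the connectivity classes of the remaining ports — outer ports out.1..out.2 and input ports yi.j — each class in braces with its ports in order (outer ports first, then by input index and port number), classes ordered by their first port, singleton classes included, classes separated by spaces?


{out.1} {out.2} {y1.1, y1.2, y3.1, y3.2} {y2.1} {y2.2}

Connectivity passes through glued beta-boundaries; trace each wire chain.
stage alpha: inputs (y3, y1), connectivity {out.1, out.2, y1.1, y1.2, y3.1, y3.2}, out.j its boundary
stage beta: inputs (y2, y3, y1), connectivity {out.1} {out.2} {y1.1, y1.2, y3.1, y3.2} {y2.1} {y2.2}, out.j its boundary
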